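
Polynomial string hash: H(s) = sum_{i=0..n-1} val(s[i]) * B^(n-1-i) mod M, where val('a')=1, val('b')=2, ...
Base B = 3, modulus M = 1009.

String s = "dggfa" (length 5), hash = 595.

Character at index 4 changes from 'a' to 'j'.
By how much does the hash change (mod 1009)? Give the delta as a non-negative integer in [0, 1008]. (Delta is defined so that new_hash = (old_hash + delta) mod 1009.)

Answer: 9

Derivation:
Delta formula: (val(new) - val(old)) * B^(n-1-k) mod M
  val('j') - val('a') = 10 - 1 = 9
  B^(n-1-k) = 3^0 mod 1009 = 1
  Delta = 9 * 1 mod 1009 = 9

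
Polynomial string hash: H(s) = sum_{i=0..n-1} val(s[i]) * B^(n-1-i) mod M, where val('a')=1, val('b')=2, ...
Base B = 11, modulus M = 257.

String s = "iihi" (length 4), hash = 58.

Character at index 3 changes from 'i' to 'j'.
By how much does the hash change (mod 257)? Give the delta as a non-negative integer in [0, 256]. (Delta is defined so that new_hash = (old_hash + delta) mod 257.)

Answer: 1

Derivation:
Delta formula: (val(new) - val(old)) * B^(n-1-k) mod M
  val('j') - val('i') = 10 - 9 = 1
  B^(n-1-k) = 11^0 mod 257 = 1
  Delta = 1 * 1 mod 257 = 1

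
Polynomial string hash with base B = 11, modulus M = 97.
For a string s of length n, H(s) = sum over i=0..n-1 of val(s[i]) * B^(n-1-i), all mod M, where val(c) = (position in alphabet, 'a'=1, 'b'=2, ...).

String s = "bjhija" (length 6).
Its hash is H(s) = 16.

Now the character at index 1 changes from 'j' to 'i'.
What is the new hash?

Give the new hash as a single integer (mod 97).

val('j') = 10, val('i') = 9
Position k = 1, exponent = n-1-k = 4
B^4 mod M = 11^4 mod 97 = 91
Delta = (9 - 10) * 91 mod 97 = 6
New hash = (16 + 6) mod 97 = 22

Answer: 22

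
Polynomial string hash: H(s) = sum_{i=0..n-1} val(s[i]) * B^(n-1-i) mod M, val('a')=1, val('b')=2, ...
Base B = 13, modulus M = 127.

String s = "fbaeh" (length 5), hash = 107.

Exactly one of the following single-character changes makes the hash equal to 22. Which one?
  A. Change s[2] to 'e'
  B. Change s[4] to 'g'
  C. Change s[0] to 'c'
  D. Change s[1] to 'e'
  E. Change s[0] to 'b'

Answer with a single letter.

Option A: s[2]='a'->'e', delta=(5-1)*13^2 mod 127 = 41, hash=107+41 mod 127 = 21
Option B: s[4]='h'->'g', delta=(7-8)*13^0 mod 127 = 126, hash=107+126 mod 127 = 106
Option C: s[0]='f'->'c', delta=(3-6)*13^4 mod 127 = 42, hash=107+42 mod 127 = 22 <-- target
Option D: s[1]='b'->'e', delta=(5-2)*13^3 mod 127 = 114, hash=107+114 mod 127 = 94
Option E: s[0]='f'->'b', delta=(2-6)*13^4 mod 127 = 56, hash=107+56 mod 127 = 36

Answer: C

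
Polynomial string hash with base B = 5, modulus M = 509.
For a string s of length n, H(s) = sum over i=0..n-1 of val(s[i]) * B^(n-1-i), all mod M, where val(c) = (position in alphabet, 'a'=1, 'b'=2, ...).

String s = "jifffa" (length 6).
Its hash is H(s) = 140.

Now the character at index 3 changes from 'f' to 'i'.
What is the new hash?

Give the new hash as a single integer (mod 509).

Answer: 215

Derivation:
val('f') = 6, val('i') = 9
Position k = 3, exponent = n-1-k = 2
B^2 mod M = 5^2 mod 509 = 25
Delta = (9 - 6) * 25 mod 509 = 75
New hash = (140 + 75) mod 509 = 215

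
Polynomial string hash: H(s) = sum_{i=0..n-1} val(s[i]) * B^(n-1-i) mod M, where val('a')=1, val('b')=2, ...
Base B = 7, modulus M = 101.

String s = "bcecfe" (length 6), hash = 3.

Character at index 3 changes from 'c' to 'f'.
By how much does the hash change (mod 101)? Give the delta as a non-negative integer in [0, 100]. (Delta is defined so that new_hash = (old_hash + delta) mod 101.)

Answer: 46

Derivation:
Delta formula: (val(new) - val(old)) * B^(n-1-k) mod M
  val('f') - val('c') = 6 - 3 = 3
  B^(n-1-k) = 7^2 mod 101 = 49
  Delta = 3 * 49 mod 101 = 46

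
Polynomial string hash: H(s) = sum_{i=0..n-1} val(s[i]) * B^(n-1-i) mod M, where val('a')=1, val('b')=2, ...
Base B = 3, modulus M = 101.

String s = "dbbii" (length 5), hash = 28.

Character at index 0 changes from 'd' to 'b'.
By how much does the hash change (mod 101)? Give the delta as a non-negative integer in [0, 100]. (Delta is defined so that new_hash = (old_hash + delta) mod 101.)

Delta formula: (val(new) - val(old)) * B^(n-1-k) mod M
  val('b') - val('d') = 2 - 4 = -2
  B^(n-1-k) = 3^4 mod 101 = 81
  Delta = -2 * 81 mod 101 = 40

Answer: 40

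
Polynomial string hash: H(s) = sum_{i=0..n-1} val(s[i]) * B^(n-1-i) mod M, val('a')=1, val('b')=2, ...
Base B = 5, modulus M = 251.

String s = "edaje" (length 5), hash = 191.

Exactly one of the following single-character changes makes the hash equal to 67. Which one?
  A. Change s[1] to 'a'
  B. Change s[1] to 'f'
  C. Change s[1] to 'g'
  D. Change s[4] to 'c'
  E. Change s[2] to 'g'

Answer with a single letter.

Answer: A

Derivation:
Option A: s[1]='d'->'a', delta=(1-4)*5^3 mod 251 = 127, hash=191+127 mod 251 = 67 <-- target
Option B: s[1]='d'->'f', delta=(6-4)*5^3 mod 251 = 250, hash=191+250 mod 251 = 190
Option C: s[1]='d'->'g', delta=(7-4)*5^3 mod 251 = 124, hash=191+124 mod 251 = 64
Option D: s[4]='e'->'c', delta=(3-5)*5^0 mod 251 = 249, hash=191+249 mod 251 = 189
Option E: s[2]='a'->'g', delta=(7-1)*5^2 mod 251 = 150, hash=191+150 mod 251 = 90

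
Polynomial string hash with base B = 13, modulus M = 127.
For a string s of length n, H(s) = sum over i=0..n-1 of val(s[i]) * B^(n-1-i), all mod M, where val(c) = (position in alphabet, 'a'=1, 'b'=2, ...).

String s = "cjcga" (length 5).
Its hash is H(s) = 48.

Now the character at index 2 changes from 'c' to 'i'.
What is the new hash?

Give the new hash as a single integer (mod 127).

Answer: 46

Derivation:
val('c') = 3, val('i') = 9
Position k = 2, exponent = n-1-k = 2
B^2 mod M = 13^2 mod 127 = 42
Delta = (9 - 3) * 42 mod 127 = 125
New hash = (48 + 125) mod 127 = 46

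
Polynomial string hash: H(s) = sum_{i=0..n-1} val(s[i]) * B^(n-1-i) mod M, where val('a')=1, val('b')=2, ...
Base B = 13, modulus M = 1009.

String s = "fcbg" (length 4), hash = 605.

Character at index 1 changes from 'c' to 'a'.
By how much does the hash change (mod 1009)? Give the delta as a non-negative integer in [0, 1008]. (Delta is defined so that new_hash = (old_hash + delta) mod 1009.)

Delta formula: (val(new) - val(old)) * B^(n-1-k) mod M
  val('a') - val('c') = 1 - 3 = -2
  B^(n-1-k) = 13^2 mod 1009 = 169
  Delta = -2 * 169 mod 1009 = 671

Answer: 671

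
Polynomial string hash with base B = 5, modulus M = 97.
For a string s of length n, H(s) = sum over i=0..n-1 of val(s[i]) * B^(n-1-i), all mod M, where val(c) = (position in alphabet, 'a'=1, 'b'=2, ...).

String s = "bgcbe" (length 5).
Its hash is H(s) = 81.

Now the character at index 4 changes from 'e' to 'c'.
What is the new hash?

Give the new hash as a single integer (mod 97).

Answer: 79

Derivation:
val('e') = 5, val('c') = 3
Position k = 4, exponent = n-1-k = 0
B^0 mod M = 5^0 mod 97 = 1
Delta = (3 - 5) * 1 mod 97 = 95
New hash = (81 + 95) mod 97 = 79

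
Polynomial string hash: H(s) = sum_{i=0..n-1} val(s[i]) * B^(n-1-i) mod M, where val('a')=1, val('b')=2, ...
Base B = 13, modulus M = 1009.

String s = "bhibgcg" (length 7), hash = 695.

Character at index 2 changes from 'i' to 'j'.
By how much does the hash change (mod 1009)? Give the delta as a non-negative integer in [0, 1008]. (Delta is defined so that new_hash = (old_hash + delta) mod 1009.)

Answer: 309

Derivation:
Delta formula: (val(new) - val(old)) * B^(n-1-k) mod M
  val('j') - val('i') = 10 - 9 = 1
  B^(n-1-k) = 13^4 mod 1009 = 309
  Delta = 1 * 309 mod 1009 = 309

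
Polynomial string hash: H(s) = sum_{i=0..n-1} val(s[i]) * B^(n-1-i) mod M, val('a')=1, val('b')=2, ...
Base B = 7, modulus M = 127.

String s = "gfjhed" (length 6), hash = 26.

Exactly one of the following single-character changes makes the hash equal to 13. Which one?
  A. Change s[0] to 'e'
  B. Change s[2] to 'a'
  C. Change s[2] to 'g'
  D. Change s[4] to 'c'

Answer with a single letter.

Answer: C

Derivation:
Option A: s[0]='g'->'e', delta=(5-7)*7^5 mod 127 = 41, hash=26+41 mod 127 = 67
Option B: s[2]='j'->'a', delta=(1-10)*7^3 mod 127 = 88, hash=26+88 mod 127 = 114
Option C: s[2]='j'->'g', delta=(7-10)*7^3 mod 127 = 114, hash=26+114 mod 127 = 13 <-- target
Option D: s[4]='e'->'c', delta=(3-5)*7^1 mod 127 = 113, hash=26+113 mod 127 = 12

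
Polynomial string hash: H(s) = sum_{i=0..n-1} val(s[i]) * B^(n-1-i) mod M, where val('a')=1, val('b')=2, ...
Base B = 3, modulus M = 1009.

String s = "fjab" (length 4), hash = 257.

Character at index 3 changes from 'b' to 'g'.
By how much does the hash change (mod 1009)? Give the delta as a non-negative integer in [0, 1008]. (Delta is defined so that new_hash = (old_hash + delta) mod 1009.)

Delta formula: (val(new) - val(old)) * B^(n-1-k) mod M
  val('g') - val('b') = 7 - 2 = 5
  B^(n-1-k) = 3^0 mod 1009 = 1
  Delta = 5 * 1 mod 1009 = 5

Answer: 5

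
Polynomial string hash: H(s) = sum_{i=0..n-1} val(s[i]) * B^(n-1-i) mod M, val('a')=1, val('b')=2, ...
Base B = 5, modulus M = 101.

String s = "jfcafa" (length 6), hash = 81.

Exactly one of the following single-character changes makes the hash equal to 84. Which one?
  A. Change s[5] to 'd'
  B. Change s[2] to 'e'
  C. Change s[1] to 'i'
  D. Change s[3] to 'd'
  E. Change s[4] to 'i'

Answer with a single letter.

Answer: A

Derivation:
Option A: s[5]='a'->'d', delta=(4-1)*5^0 mod 101 = 3, hash=81+3 mod 101 = 84 <-- target
Option B: s[2]='c'->'e', delta=(5-3)*5^3 mod 101 = 48, hash=81+48 mod 101 = 28
Option C: s[1]='f'->'i', delta=(9-6)*5^4 mod 101 = 57, hash=81+57 mod 101 = 37
Option D: s[3]='a'->'d', delta=(4-1)*5^2 mod 101 = 75, hash=81+75 mod 101 = 55
Option E: s[4]='f'->'i', delta=(9-6)*5^1 mod 101 = 15, hash=81+15 mod 101 = 96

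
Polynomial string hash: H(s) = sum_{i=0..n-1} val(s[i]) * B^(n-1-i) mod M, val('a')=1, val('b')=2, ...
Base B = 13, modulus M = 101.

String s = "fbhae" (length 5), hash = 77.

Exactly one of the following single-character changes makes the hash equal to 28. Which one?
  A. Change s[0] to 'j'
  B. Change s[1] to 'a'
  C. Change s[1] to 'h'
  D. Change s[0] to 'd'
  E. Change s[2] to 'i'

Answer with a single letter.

Option A: s[0]='f'->'j', delta=(10-6)*13^4 mod 101 = 13, hash=77+13 mod 101 = 90
Option B: s[1]='b'->'a', delta=(1-2)*13^3 mod 101 = 25, hash=77+25 mod 101 = 1
Option C: s[1]='b'->'h', delta=(8-2)*13^3 mod 101 = 52, hash=77+52 mod 101 = 28 <-- target
Option D: s[0]='f'->'d', delta=(4-6)*13^4 mod 101 = 44, hash=77+44 mod 101 = 20
Option E: s[2]='h'->'i', delta=(9-8)*13^2 mod 101 = 68, hash=77+68 mod 101 = 44

Answer: C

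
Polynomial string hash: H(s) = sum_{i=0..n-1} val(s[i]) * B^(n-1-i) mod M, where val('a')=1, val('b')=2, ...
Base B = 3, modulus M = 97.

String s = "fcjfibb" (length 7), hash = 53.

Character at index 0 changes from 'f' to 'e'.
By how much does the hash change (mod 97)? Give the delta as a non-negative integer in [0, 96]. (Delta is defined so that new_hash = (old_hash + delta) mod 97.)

Answer: 47

Derivation:
Delta formula: (val(new) - val(old)) * B^(n-1-k) mod M
  val('e') - val('f') = 5 - 6 = -1
  B^(n-1-k) = 3^6 mod 97 = 50
  Delta = -1 * 50 mod 97 = 47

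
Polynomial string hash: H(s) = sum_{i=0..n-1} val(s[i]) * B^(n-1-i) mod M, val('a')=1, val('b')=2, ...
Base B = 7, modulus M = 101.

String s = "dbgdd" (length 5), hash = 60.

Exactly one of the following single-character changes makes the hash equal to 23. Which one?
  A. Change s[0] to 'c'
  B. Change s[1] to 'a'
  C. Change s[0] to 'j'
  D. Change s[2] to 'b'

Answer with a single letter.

Option A: s[0]='d'->'c', delta=(3-4)*7^4 mod 101 = 23, hash=60+23 mod 101 = 83
Option B: s[1]='b'->'a', delta=(1-2)*7^3 mod 101 = 61, hash=60+61 mod 101 = 20
Option C: s[0]='d'->'j', delta=(10-4)*7^4 mod 101 = 64, hash=60+64 mod 101 = 23 <-- target
Option D: s[2]='g'->'b', delta=(2-7)*7^2 mod 101 = 58, hash=60+58 mod 101 = 17

Answer: C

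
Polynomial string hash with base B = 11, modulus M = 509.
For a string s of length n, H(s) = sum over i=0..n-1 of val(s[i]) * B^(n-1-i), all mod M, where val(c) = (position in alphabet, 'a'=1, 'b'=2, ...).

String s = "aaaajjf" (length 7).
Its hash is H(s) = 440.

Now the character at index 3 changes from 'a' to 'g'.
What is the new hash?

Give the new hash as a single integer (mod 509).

Answer: 282

Derivation:
val('a') = 1, val('g') = 7
Position k = 3, exponent = n-1-k = 3
B^3 mod M = 11^3 mod 509 = 313
Delta = (7 - 1) * 313 mod 509 = 351
New hash = (440 + 351) mod 509 = 282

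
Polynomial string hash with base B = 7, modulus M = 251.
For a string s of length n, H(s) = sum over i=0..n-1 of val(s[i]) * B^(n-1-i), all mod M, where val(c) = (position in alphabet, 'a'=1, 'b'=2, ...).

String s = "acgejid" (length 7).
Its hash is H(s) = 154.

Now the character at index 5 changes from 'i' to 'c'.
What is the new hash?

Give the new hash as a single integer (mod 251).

Answer: 112

Derivation:
val('i') = 9, val('c') = 3
Position k = 5, exponent = n-1-k = 1
B^1 mod M = 7^1 mod 251 = 7
Delta = (3 - 9) * 7 mod 251 = 209
New hash = (154 + 209) mod 251 = 112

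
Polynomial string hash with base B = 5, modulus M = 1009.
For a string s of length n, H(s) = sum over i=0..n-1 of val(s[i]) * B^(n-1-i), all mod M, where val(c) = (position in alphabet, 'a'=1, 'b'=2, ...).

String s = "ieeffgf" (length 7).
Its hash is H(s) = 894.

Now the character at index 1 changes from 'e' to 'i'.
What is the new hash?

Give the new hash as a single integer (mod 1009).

Answer: 277

Derivation:
val('e') = 5, val('i') = 9
Position k = 1, exponent = n-1-k = 5
B^5 mod M = 5^5 mod 1009 = 98
Delta = (9 - 5) * 98 mod 1009 = 392
New hash = (894 + 392) mod 1009 = 277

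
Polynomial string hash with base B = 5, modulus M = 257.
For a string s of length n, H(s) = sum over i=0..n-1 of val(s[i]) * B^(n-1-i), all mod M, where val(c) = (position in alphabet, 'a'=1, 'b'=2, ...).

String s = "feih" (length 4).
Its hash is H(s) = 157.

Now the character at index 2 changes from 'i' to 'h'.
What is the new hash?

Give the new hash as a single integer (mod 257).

Answer: 152

Derivation:
val('i') = 9, val('h') = 8
Position k = 2, exponent = n-1-k = 1
B^1 mod M = 5^1 mod 257 = 5
Delta = (8 - 9) * 5 mod 257 = 252
New hash = (157 + 252) mod 257 = 152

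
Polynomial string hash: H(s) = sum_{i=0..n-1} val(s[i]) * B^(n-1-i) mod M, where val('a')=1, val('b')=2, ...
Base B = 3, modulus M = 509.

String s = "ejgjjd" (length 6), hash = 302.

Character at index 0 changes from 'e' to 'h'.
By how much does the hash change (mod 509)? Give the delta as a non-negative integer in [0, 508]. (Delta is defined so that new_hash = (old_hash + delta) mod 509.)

Delta formula: (val(new) - val(old)) * B^(n-1-k) mod M
  val('h') - val('e') = 8 - 5 = 3
  B^(n-1-k) = 3^5 mod 509 = 243
  Delta = 3 * 243 mod 509 = 220

Answer: 220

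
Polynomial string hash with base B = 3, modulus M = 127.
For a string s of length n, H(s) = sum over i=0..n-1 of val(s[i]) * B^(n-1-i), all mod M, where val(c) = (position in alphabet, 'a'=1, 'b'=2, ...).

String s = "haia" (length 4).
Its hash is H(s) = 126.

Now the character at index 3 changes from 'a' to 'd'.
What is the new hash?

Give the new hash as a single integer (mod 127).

Answer: 2

Derivation:
val('a') = 1, val('d') = 4
Position k = 3, exponent = n-1-k = 0
B^0 mod M = 3^0 mod 127 = 1
Delta = (4 - 1) * 1 mod 127 = 3
New hash = (126 + 3) mod 127 = 2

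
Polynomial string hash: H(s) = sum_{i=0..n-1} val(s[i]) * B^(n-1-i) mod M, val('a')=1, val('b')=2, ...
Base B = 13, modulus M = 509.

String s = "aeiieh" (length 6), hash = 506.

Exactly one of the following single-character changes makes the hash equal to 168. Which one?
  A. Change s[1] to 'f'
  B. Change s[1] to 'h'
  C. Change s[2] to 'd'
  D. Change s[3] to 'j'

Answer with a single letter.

Answer: B

Derivation:
Option A: s[1]='e'->'f', delta=(6-5)*13^4 mod 509 = 57, hash=506+57 mod 509 = 54
Option B: s[1]='e'->'h', delta=(8-5)*13^4 mod 509 = 171, hash=506+171 mod 509 = 168 <-- target
Option C: s[2]='i'->'d', delta=(4-9)*13^3 mod 509 = 213, hash=506+213 mod 509 = 210
Option D: s[3]='i'->'j', delta=(10-9)*13^2 mod 509 = 169, hash=506+169 mod 509 = 166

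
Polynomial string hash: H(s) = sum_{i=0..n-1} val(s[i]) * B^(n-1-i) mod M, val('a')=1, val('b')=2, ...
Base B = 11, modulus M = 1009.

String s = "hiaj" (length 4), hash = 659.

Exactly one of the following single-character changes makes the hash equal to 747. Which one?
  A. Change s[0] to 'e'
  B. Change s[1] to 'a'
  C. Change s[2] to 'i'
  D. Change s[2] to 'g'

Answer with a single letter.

Answer: C

Derivation:
Option A: s[0]='h'->'e', delta=(5-8)*11^3 mod 1009 = 43, hash=659+43 mod 1009 = 702
Option B: s[1]='i'->'a', delta=(1-9)*11^2 mod 1009 = 41, hash=659+41 mod 1009 = 700
Option C: s[2]='a'->'i', delta=(9-1)*11^1 mod 1009 = 88, hash=659+88 mod 1009 = 747 <-- target
Option D: s[2]='a'->'g', delta=(7-1)*11^1 mod 1009 = 66, hash=659+66 mod 1009 = 725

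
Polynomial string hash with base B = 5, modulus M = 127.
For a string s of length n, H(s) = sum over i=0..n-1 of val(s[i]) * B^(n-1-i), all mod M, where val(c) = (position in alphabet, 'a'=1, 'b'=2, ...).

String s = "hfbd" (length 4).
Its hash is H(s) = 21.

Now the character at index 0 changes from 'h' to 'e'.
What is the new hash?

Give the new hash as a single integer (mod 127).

Answer: 27

Derivation:
val('h') = 8, val('e') = 5
Position k = 0, exponent = n-1-k = 3
B^3 mod M = 5^3 mod 127 = 125
Delta = (5 - 8) * 125 mod 127 = 6
New hash = (21 + 6) mod 127 = 27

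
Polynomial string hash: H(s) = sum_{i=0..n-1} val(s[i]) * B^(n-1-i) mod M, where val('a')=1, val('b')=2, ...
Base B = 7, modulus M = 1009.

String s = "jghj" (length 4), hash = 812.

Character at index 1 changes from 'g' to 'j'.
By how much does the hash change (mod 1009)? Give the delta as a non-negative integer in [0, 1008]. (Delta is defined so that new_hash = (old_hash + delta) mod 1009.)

Answer: 147

Derivation:
Delta formula: (val(new) - val(old)) * B^(n-1-k) mod M
  val('j') - val('g') = 10 - 7 = 3
  B^(n-1-k) = 7^2 mod 1009 = 49
  Delta = 3 * 49 mod 1009 = 147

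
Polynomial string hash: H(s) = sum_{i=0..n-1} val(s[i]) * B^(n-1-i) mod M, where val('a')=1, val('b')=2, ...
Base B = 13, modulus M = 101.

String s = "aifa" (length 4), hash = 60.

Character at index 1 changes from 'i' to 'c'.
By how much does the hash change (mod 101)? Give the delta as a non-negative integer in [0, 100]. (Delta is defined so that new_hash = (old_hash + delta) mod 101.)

Delta formula: (val(new) - val(old)) * B^(n-1-k) mod M
  val('c') - val('i') = 3 - 9 = -6
  B^(n-1-k) = 13^2 mod 101 = 68
  Delta = -6 * 68 mod 101 = 97

Answer: 97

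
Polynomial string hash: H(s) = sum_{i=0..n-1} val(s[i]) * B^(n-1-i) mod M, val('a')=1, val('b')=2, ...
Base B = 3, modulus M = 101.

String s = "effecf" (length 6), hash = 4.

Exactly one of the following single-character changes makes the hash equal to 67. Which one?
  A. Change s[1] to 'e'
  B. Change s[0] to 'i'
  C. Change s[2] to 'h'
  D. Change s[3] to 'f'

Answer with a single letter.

Option A: s[1]='f'->'e', delta=(5-6)*3^4 mod 101 = 20, hash=4+20 mod 101 = 24
Option B: s[0]='e'->'i', delta=(9-5)*3^5 mod 101 = 63, hash=4+63 mod 101 = 67 <-- target
Option C: s[2]='f'->'h', delta=(8-6)*3^3 mod 101 = 54, hash=4+54 mod 101 = 58
Option D: s[3]='e'->'f', delta=(6-5)*3^2 mod 101 = 9, hash=4+9 mod 101 = 13

Answer: B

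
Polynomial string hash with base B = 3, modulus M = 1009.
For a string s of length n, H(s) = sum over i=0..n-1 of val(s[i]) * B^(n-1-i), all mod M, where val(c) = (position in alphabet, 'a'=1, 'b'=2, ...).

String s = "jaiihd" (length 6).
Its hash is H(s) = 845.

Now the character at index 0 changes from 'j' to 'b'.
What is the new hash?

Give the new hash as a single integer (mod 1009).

Answer: 919

Derivation:
val('j') = 10, val('b') = 2
Position k = 0, exponent = n-1-k = 5
B^5 mod M = 3^5 mod 1009 = 243
Delta = (2 - 10) * 243 mod 1009 = 74
New hash = (845 + 74) mod 1009 = 919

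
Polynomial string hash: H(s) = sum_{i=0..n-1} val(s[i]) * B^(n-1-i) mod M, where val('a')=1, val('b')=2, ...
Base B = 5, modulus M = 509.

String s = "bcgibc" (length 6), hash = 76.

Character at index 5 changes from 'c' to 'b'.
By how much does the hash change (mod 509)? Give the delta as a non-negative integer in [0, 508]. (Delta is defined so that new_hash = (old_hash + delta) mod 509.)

Answer: 508

Derivation:
Delta formula: (val(new) - val(old)) * B^(n-1-k) mod M
  val('b') - val('c') = 2 - 3 = -1
  B^(n-1-k) = 5^0 mod 509 = 1
  Delta = -1 * 1 mod 509 = 508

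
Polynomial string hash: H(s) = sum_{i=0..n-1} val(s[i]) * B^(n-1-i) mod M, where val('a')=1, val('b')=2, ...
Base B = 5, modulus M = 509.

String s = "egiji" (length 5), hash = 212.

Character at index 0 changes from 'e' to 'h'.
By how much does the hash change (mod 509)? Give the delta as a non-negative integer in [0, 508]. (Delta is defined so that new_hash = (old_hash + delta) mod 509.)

Answer: 348

Derivation:
Delta formula: (val(new) - val(old)) * B^(n-1-k) mod M
  val('h') - val('e') = 8 - 5 = 3
  B^(n-1-k) = 5^4 mod 509 = 116
  Delta = 3 * 116 mod 509 = 348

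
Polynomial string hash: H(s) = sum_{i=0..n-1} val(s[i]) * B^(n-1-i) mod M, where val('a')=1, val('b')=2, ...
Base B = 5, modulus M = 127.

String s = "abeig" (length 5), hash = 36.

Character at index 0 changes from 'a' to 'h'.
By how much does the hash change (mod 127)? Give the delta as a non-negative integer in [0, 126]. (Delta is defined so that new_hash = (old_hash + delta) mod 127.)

Answer: 57

Derivation:
Delta formula: (val(new) - val(old)) * B^(n-1-k) mod M
  val('h') - val('a') = 8 - 1 = 7
  B^(n-1-k) = 5^4 mod 127 = 117
  Delta = 7 * 117 mod 127 = 57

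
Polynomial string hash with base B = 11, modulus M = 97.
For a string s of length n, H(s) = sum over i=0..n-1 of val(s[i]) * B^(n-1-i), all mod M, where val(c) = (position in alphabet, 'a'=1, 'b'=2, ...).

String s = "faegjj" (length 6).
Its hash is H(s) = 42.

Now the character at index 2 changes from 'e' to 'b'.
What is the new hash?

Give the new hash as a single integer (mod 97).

val('e') = 5, val('b') = 2
Position k = 2, exponent = n-1-k = 3
B^3 mod M = 11^3 mod 97 = 70
Delta = (2 - 5) * 70 mod 97 = 81
New hash = (42 + 81) mod 97 = 26

Answer: 26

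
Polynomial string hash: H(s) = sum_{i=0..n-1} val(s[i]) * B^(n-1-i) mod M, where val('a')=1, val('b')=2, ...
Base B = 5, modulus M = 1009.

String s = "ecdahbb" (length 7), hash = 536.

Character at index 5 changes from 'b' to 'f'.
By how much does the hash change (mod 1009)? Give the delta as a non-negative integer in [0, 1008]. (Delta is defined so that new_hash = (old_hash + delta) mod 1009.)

Delta formula: (val(new) - val(old)) * B^(n-1-k) mod M
  val('f') - val('b') = 6 - 2 = 4
  B^(n-1-k) = 5^1 mod 1009 = 5
  Delta = 4 * 5 mod 1009 = 20

Answer: 20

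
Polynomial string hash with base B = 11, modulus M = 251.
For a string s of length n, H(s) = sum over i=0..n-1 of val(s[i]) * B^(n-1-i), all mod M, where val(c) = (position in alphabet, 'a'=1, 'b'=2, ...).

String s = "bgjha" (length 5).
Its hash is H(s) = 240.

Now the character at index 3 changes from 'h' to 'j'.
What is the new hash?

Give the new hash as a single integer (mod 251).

val('h') = 8, val('j') = 10
Position k = 3, exponent = n-1-k = 1
B^1 mod M = 11^1 mod 251 = 11
Delta = (10 - 8) * 11 mod 251 = 22
New hash = (240 + 22) mod 251 = 11

Answer: 11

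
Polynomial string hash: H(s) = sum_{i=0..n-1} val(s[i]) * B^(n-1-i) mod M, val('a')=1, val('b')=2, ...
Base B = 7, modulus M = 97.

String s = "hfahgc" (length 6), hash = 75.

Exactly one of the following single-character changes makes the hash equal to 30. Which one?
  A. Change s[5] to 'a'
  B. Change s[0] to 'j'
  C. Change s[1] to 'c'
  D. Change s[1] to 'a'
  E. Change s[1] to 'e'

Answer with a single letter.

Answer: B

Derivation:
Option A: s[5]='c'->'a', delta=(1-3)*7^0 mod 97 = 95, hash=75+95 mod 97 = 73
Option B: s[0]='h'->'j', delta=(10-8)*7^5 mod 97 = 52, hash=75+52 mod 97 = 30 <-- target
Option C: s[1]='f'->'c', delta=(3-6)*7^4 mod 97 = 72, hash=75+72 mod 97 = 50
Option D: s[1]='f'->'a', delta=(1-6)*7^4 mod 97 = 23, hash=75+23 mod 97 = 1
Option E: s[1]='f'->'e', delta=(5-6)*7^4 mod 97 = 24, hash=75+24 mod 97 = 2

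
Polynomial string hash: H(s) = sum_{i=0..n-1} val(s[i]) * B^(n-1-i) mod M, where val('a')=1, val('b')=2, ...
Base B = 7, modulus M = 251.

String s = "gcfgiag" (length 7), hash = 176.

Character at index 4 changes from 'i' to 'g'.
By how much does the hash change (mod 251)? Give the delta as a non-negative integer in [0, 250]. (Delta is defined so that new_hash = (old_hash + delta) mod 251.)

Delta formula: (val(new) - val(old)) * B^(n-1-k) mod M
  val('g') - val('i') = 7 - 9 = -2
  B^(n-1-k) = 7^2 mod 251 = 49
  Delta = -2 * 49 mod 251 = 153

Answer: 153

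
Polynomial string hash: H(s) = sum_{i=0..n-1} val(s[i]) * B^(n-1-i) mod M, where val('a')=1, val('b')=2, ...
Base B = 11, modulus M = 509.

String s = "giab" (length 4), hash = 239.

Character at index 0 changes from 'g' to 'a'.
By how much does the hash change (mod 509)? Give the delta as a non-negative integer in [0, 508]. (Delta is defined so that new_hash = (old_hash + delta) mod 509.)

Answer: 158

Derivation:
Delta formula: (val(new) - val(old)) * B^(n-1-k) mod M
  val('a') - val('g') = 1 - 7 = -6
  B^(n-1-k) = 11^3 mod 509 = 313
  Delta = -6 * 313 mod 509 = 158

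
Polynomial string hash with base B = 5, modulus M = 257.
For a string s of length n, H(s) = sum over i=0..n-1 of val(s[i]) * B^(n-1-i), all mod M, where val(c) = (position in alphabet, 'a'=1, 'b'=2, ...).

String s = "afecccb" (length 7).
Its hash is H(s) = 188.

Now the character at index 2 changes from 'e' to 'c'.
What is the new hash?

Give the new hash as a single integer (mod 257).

Answer: 223

Derivation:
val('e') = 5, val('c') = 3
Position k = 2, exponent = n-1-k = 4
B^4 mod M = 5^4 mod 257 = 111
Delta = (3 - 5) * 111 mod 257 = 35
New hash = (188 + 35) mod 257 = 223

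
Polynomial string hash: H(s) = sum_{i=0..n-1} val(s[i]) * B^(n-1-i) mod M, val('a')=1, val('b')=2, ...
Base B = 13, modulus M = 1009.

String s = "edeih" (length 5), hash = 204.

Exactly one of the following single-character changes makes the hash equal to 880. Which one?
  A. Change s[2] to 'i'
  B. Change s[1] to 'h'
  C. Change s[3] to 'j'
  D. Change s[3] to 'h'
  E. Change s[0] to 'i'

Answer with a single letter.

Answer: A

Derivation:
Option A: s[2]='e'->'i', delta=(9-5)*13^2 mod 1009 = 676, hash=204+676 mod 1009 = 880 <-- target
Option B: s[1]='d'->'h', delta=(8-4)*13^3 mod 1009 = 716, hash=204+716 mod 1009 = 920
Option C: s[3]='i'->'j', delta=(10-9)*13^1 mod 1009 = 13, hash=204+13 mod 1009 = 217
Option D: s[3]='i'->'h', delta=(8-9)*13^1 mod 1009 = 996, hash=204+996 mod 1009 = 191
Option E: s[0]='e'->'i', delta=(9-5)*13^4 mod 1009 = 227, hash=204+227 mod 1009 = 431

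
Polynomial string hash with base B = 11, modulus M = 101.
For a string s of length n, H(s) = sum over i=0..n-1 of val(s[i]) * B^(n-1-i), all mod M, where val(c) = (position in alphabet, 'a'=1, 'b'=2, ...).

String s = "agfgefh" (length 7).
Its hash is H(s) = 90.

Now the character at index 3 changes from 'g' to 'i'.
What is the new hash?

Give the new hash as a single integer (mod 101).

Answer: 25

Derivation:
val('g') = 7, val('i') = 9
Position k = 3, exponent = n-1-k = 3
B^3 mod M = 11^3 mod 101 = 18
Delta = (9 - 7) * 18 mod 101 = 36
New hash = (90 + 36) mod 101 = 25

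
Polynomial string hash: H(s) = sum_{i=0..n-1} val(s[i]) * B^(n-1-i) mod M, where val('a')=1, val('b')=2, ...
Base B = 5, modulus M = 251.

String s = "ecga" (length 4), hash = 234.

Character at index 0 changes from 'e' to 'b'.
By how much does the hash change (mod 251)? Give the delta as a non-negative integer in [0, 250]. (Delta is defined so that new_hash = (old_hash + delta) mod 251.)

Delta formula: (val(new) - val(old)) * B^(n-1-k) mod M
  val('b') - val('e') = 2 - 5 = -3
  B^(n-1-k) = 5^3 mod 251 = 125
  Delta = -3 * 125 mod 251 = 127

Answer: 127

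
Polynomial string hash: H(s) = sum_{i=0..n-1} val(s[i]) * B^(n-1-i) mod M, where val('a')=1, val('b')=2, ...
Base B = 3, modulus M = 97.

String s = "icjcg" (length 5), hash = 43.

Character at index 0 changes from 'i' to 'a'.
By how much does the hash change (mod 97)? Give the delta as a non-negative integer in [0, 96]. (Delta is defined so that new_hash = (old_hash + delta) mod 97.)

Delta formula: (val(new) - val(old)) * B^(n-1-k) mod M
  val('a') - val('i') = 1 - 9 = -8
  B^(n-1-k) = 3^4 mod 97 = 81
  Delta = -8 * 81 mod 97 = 31

Answer: 31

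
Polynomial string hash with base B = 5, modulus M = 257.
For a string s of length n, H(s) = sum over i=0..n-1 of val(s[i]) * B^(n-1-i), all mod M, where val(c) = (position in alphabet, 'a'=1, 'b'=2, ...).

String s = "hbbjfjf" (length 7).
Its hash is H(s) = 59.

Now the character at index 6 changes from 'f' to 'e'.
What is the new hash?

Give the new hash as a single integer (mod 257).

Answer: 58

Derivation:
val('f') = 6, val('e') = 5
Position k = 6, exponent = n-1-k = 0
B^0 mod M = 5^0 mod 257 = 1
Delta = (5 - 6) * 1 mod 257 = 256
New hash = (59 + 256) mod 257 = 58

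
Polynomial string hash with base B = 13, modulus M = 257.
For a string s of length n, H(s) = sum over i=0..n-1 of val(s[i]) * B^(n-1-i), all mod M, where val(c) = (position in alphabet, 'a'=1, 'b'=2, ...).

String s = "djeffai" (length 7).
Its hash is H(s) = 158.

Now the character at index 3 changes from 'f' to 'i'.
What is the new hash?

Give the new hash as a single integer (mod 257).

Answer: 67

Derivation:
val('f') = 6, val('i') = 9
Position k = 3, exponent = n-1-k = 3
B^3 mod M = 13^3 mod 257 = 141
Delta = (9 - 6) * 141 mod 257 = 166
New hash = (158 + 166) mod 257 = 67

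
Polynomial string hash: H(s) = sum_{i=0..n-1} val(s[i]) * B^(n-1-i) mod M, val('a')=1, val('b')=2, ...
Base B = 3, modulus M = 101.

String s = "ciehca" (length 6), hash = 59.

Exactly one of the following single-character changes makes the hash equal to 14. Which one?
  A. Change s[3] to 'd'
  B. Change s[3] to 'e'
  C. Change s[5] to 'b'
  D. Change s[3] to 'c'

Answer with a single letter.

Answer: D

Derivation:
Option A: s[3]='h'->'d', delta=(4-8)*3^2 mod 101 = 65, hash=59+65 mod 101 = 23
Option B: s[3]='h'->'e', delta=(5-8)*3^2 mod 101 = 74, hash=59+74 mod 101 = 32
Option C: s[5]='a'->'b', delta=(2-1)*3^0 mod 101 = 1, hash=59+1 mod 101 = 60
Option D: s[3]='h'->'c', delta=(3-8)*3^2 mod 101 = 56, hash=59+56 mod 101 = 14 <-- target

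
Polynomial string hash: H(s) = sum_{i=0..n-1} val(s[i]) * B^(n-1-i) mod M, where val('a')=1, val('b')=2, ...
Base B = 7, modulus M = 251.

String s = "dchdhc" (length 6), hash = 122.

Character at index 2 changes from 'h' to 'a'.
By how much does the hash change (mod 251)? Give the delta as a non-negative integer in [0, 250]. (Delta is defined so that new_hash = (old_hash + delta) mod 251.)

Answer: 109

Derivation:
Delta formula: (val(new) - val(old)) * B^(n-1-k) mod M
  val('a') - val('h') = 1 - 8 = -7
  B^(n-1-k) = 7^3 mod 251 = 92
  Delta = -7 * 92 mod 251 = 109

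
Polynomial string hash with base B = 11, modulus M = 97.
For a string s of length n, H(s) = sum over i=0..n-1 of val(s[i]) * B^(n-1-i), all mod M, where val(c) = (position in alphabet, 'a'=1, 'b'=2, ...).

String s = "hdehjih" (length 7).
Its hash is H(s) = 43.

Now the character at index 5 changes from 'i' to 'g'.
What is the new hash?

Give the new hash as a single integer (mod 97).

val('i') = 9, val('g') = 7
Position k = 5, exponent = n-1-k = 1
B^1 mod M = 11^1 mod 97 = 11
Delta = (7 - 9) * 11 mod 97 = 75
New hash = (43 + 75) mod 97 = 21

Answer: 21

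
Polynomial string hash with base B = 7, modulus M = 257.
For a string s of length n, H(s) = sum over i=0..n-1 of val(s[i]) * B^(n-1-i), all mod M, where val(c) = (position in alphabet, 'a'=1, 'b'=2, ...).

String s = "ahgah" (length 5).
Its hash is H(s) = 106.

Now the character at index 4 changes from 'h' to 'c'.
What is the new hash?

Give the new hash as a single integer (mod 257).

Answer: 101

Derivation:
val('h') = 8, val('c') = 3
Position k = 4, exponent = n-1-k = 0
B^0 mod M = 7^0 mod 257 = 1
Delta = (3 - 8) * 1 mod 257 = 252
New hash = (106 + 252) mod 257 = 101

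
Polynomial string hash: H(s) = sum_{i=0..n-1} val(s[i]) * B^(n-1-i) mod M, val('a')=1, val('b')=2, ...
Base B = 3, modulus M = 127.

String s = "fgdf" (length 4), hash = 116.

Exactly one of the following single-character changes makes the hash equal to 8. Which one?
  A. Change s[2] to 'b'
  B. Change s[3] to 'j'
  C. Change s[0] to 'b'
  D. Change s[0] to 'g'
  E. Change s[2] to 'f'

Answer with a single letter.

Option A: s[2]='d'->'b', delta=(2-4)*3^1 mod 127 = 121, hash=116+121 mod 127 = 110
Option B: s[3]='f'->'j', delta=(10-6)*3^0 mod 127 = 4, hash=116+4 mod 127 = 120
Option C: s[0]='f'->'b', delta=(2-6)*3^3 mod 127 = 19, hash=116+19 mod 127 = 8 <-- target
Option D: s[0]='f'->'g', delta=(7-6)*3^3 mod 127 = 27, hash=116+27 mod 127 = 16
Option E: s[2]='d'->'f', delta=(6-4)*3^1 mod 127 = 6, hash=116+6 mod 127 = 122

Answer: C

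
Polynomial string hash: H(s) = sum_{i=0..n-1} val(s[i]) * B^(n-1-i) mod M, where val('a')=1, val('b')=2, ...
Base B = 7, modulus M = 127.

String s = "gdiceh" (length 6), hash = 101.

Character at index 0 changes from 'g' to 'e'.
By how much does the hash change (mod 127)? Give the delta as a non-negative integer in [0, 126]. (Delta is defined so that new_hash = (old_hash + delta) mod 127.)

Answer: 41

Derivation:
Delta formula: (val(new) - val(old)) * B^(n-1-k) mod M
  val('e') - val('g') = 5 - 7 = -2
  B^(n-1-k) = 7^5 mod 127 = 43
  Delta = -2 * 43 mod 127 = 41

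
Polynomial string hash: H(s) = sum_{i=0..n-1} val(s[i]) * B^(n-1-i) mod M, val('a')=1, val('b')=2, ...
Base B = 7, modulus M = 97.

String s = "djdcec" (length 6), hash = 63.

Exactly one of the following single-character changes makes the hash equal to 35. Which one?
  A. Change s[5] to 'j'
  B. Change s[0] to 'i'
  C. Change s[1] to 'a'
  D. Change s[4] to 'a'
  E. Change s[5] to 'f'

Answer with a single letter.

Answer: D

Derivation:
Option A: s[5]='c'->'j', delta=(10-3)*7^0 mod 97 = 7, hash=63+7 mod 97 = 70
Option B: s[0]='d'->'i', delta=(9-4)*7^5 mod 97 = 33, hash=63+33 mod 97 = 96
Option C: s[1]='j'->'a', delta=(1-10)*7^4 mod 97 = 22, hash=63+22 mod 97 = 85
Option D: s[4]='e'->'a', delta=(1-5)*7^1 mod 97 = 69, hash=63+69 mod 97 = 35 <-- target
Option E: s[5]='c'->'f', delta=(6-3)*7^0 mod 97 = 3, hash=63+3 mod 97 = 66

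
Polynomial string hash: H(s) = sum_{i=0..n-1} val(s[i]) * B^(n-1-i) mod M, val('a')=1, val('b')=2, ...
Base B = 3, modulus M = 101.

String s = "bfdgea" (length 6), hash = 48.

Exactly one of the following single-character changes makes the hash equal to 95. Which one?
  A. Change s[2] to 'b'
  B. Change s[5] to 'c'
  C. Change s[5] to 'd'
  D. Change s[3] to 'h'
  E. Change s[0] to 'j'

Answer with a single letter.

Answer: A

Derivation:
Option A: s[2]='d'->'b', delta=(2-4)*3^3 mod 101 = 47, hash=48+47 mod 101 = 95 <-- target
Option B: s[5]='a'->'c', delta=(3-1)*3^0 mod 101 = 2, hash=48+2 mod 101 = 50
Option C: s[5]='a'->'d', delta=(4-1)*3^0 mod 101 = 3, hash=48+3 mod 101 = 51
Option D: s[3]='g'->'h', delta=(8-7)*3^2 mod 101 = 9, hash=48+9 mod 101 = 57
Option E: s[0]='b'->'j', delta=(10-2)*3^5 mod 101 = 25, hash=48+25 mod 101 = 73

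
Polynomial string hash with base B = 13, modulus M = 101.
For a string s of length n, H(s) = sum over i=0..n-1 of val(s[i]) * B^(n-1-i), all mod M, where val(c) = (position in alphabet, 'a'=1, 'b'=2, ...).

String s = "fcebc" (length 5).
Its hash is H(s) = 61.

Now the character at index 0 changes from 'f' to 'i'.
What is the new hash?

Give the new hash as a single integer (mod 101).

Answer: 96

Derivation:
val('f') = 6, val('i') = 9
Position k = 0, exponent = n-1-k = 4
B^4 mod M = 13^4 mod 101 = 79
Delta = (9 - 6) * 79 mod 101 = 35
New hash = (61 + 35) mod 101 = 96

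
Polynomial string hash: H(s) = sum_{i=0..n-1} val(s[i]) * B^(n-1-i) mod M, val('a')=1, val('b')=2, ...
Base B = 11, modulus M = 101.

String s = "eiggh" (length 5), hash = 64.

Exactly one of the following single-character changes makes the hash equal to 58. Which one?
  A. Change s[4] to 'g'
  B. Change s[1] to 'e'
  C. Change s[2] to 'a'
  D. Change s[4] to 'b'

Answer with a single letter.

Option A: s[4]='h'->'g', delta=(7-8)*11^0 mod 101 = 100, hash=64+100 mod 101 = 63
Option B: s[1]='i'->'e', delta=(5-9)*11^3 mod 101 = 29, hash=64+29 mod 101 = 93
Option C: s[2]='g'->'a', delta=(1-7)*11^2 mod 101 = 82, hash=64+82 mod 101 = 45
Option D: s[4]='h'->'b', delta=(2-8)*11^0 mod 101 = 95, hash=64+95 mod 101 = 58 <-- target

Answer: D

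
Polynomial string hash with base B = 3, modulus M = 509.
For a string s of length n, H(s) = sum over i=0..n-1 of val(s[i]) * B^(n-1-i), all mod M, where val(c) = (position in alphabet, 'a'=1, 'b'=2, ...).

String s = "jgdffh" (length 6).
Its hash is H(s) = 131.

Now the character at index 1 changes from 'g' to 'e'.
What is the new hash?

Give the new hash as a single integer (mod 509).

Answer: 478

Derivation:
val('g') = 7, val('e') = 5
Position k = 1, exponent = n-1-k = 4
B^4 mod M = 3^4 mod 509 = 81
Delta = (5 - 7) * 81 mod 509 = 347
New hash = (131 + 347) mod 509 = 478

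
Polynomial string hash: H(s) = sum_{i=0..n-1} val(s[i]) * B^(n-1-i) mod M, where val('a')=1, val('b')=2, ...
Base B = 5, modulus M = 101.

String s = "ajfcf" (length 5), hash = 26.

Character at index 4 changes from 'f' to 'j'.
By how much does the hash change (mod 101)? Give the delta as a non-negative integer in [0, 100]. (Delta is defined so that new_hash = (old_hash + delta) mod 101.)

Delta formula: (val(new) - val(old)) * B^(n-1-k) mod M
  val('j') - val('f') = 10 - 6 = 4
  B^(n-1-k) = 5^0 mod 101 = 1
  Delta = 4 * 1 mod 101 = 4

Answer: 4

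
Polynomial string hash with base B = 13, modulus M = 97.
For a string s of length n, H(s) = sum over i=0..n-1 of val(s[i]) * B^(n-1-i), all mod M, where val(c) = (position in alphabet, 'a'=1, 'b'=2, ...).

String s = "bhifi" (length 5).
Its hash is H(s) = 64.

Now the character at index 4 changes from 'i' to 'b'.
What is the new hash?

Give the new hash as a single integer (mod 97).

Answer: 57

Derivation:
val('i') = 9, val('b') = 2
Position k = 4, exponent = n-1-k = 0
B^0 mod M = 13^0 mod 97 = 1
Delta = (2 - 9) * 1 mod 97 = 90
New hash = (64 + 90) mod 97 = 57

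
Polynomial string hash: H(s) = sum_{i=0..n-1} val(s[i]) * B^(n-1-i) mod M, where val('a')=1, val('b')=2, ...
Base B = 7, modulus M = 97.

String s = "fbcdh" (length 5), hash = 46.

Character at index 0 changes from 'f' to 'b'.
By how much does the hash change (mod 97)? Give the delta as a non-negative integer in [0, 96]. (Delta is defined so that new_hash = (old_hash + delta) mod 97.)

Answer: 96

Derivation:
Delta formula: (val(new) - val(old)) * B^(n-1-k) mod M
  val('b') - val('f') = 2 - 6 = -4
  B^(n-1-k) = 7^4 mod 97 = 73
  Delta = -4 * 73 mod 97 = 96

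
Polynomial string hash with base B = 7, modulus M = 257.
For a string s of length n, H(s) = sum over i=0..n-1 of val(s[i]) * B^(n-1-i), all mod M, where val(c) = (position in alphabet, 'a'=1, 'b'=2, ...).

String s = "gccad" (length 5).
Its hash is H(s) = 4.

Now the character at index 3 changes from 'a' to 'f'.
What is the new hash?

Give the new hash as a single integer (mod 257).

val('a') = 1, val('f') = 6
Position k = 3, exponent = n-1-k = 1
B^1 mod M = 7^1 mod 257 = 7
Delta = (6 - 1) * 7 mod 257 = 35
New hash = (4 + 35) mod 257 = 39

Answer: 39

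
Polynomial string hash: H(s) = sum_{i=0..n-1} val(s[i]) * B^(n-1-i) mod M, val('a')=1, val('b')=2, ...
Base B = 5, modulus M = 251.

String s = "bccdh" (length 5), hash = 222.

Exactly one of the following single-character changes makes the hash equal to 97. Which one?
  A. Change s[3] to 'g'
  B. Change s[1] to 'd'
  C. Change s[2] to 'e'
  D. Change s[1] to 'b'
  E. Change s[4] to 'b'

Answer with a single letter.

Answer: D

Derivation:
Option A: s[3]='d'->'g', delta=(7-4)*5^1 mod 251 = 15, hash=222+15 mod 251 = 237
Option B: s[1]='c'->'d', delta=(4-3)*5^3 mod 251 = 125, hash=222+125 mod 251 = 96
Option C: s[2]='c'->'e', delta=(5-3)*5^2 mod 251 = 50, hash=222+50 mod 251 = 21
Option D: s[1]='c'->'b', delta=(2-3)*5^3 mod 251 = 126, hash=222+126 mod 251 = 97 <-- target
Option E: s[4]='h'->'b', delta=(2-8)*5^0 mod 251 = 245, hash=222+245 mod 251 = 216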